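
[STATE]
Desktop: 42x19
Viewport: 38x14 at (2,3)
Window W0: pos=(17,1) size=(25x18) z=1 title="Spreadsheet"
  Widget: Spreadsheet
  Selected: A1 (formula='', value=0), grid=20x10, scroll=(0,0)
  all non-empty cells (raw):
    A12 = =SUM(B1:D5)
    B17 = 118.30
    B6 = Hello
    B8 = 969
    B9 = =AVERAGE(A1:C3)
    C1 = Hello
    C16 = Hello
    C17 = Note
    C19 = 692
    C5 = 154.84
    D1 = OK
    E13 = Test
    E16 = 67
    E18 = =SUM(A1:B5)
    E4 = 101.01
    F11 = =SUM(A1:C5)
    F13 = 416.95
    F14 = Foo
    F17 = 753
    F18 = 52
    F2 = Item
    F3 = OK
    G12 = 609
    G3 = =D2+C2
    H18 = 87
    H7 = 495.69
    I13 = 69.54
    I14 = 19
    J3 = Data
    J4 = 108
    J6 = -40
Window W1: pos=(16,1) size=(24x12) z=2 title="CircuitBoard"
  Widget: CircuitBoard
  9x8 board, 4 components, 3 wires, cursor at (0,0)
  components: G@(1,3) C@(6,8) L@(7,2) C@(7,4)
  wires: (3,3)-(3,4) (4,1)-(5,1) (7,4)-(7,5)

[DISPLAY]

              ┠──────────────────────┨
              ┃   0 1 2 3 4 5 6 7 8  ┃
              ┃0  [.]                ┃
              ┃                      ┃
              ┃1               G     ┃
              ┃                      ┃
              ┃2                     ┃
              ┃                      ┃
              ┃3               · ─ · ┃
              ┗━━━━━━━━━━━━━━━━━━━━━━┛
               ┃  7        0       0  
               ┃  8        0     969  
               ┃  9        0       0  
               ┃ 10        0       0  


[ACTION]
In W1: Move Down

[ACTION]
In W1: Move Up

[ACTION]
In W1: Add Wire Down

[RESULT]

              ┠──────────────────────┨
              ┃   0 1 2 3 4 5 6 7 8  ┃
              ┃0  [.]                ┃
              ┃    │                 ┃
              ┃1   ·           G     ┃
              ┃                      ┃
              ┃2                     ┃
              ┃                      ┃
              ┃3               · ─ · ┃
              ┗━━━━━━━━━━━━━━━━━━━━━━┛
               ┃  7        0       0  
               ┃  8        0     969  
               ┃  9        0       0  
               ┃ 10        0       0  


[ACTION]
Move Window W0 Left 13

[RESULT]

  ┠───────────┠──────────────────────┨
  ┃A1:        ┃   0 1 2 3 4 5 6 7 8  ┃
  ┃       A   ┃0  [.]                ┃
  ┃-----------┃    │                 ┃
  ┃  1      [0┃1   ·           G     ┃
  ┃  2        ┃                      ┃
  ┃  3        ┃2                     ┃
  ┃  4        ┃                      ┃
  ┃  5        ┃3               · ─ · ┃
  ┃  6        ┗━━━━━━━━━━━━━━━━━━━━━━┛
  ┃  7        0       0   ┃           
  ┃  8        0     969   ┃           
  ┃  9        0       0   ┃           
  ┃ 10        0       0   ┃           


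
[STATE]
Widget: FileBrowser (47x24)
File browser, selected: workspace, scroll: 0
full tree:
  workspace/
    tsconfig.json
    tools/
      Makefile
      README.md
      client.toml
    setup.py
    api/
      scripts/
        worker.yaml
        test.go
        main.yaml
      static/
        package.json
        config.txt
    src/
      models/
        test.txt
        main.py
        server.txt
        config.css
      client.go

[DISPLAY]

> [-] workspace/                               
    tsconfig.json                              
    [+] tools/                                 
    setup.py                                   
    [+] api/                                   
    [+] src/                                   
                                               
                                               
                                               
                                               
                                               
                                               
                                               
                                               
                                               
                                               
                                               
                                               
                                               
                                               
                                               
                                               
                                               
                                               


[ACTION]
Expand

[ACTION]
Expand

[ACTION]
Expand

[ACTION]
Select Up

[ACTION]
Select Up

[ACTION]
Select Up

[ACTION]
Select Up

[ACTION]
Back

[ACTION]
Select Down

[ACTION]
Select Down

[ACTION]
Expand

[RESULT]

  [-] workspace/                               
    tsconfig.json                              
  > [-] tools/                                 
      Makefile                                 
      README.md                                
      client.toml                              
    setup.py                                   
    [+] api/                                   
    [+] src/                                   
                                               
                                               
                                               
                                               
                                               
                                               
                                               
                                               
                                               
                                               
                                               
                                               
                                               
                                               
                                               


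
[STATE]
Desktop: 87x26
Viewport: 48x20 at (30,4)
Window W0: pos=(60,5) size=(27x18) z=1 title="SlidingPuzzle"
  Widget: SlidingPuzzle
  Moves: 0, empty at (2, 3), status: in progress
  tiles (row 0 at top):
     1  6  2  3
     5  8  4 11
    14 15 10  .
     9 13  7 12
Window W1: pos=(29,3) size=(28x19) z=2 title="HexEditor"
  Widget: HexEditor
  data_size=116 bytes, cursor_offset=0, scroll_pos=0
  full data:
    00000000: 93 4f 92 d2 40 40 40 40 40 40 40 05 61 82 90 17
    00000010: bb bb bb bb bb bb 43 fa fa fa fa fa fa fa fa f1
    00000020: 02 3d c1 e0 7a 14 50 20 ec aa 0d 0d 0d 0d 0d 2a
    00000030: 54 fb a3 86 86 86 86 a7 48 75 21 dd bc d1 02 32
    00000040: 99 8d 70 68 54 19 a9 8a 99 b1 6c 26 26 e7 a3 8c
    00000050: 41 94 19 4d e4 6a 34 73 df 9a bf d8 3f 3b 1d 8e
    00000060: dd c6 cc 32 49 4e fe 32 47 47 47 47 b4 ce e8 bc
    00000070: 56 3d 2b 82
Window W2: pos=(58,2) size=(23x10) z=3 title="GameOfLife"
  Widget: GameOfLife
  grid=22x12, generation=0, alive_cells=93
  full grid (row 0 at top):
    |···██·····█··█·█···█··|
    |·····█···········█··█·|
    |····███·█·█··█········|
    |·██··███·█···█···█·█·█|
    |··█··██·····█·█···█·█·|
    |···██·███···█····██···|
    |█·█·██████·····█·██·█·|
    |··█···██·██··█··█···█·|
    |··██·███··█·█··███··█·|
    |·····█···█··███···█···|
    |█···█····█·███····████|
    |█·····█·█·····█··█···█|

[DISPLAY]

 HexEditor                ┃ ┠───────────────────
──────────────────────────┨ ┃Gen: 0             
00000000  93 4f 92 d2 40 4┃ ┃·██··███·█···█···█·
00000010  bb bb bb bb bb b┃ ┃··█··██·····█·█···█
00000020  02 3d c1 e0 7a 1┃ ┃···██·███···█····██
00000030  54 fb a3 86 86 8┃ ┃█·█·██████·····█·██
00000040  99 8d 70 68 54 1┃ ┃··█···██·██··█··█··
00000050  41 94 19 4d e4 6┃ ┗━━━━━━━━━━━━━━━━━━━
00000060  dd c6 cc 32 49 4┃   ┃├────┼────┼────┼─
00000070  56 3d 2b 82     ┃   ┃│ 14 │ 15 │ 10 │ 
                          ┃   ┃├────┼────┼────┼─
                          ┃   ┃│  9 │ 13 │  7 │ 
                          ┃   ┃└────┴────┴────┴─
                          ┃   ┃Moves: 0         
                          ┃   ┃                 
                          ┃   ┃                 
                          ┃   ┃                 
━━━━━━━━━━━━━━━━━━━━━━━━━━┛   ┃                 
                              ┗━━━━━━━━━━━━━━━━━
                                                


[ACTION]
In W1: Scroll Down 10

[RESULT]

 HexEditor                ┃ ┠───────────────────
──────────────────────────┨ ┃Gen: 0             
00000070  56 3d 2b 82     ┃ ┃·██··███·█···█···█·
                          ┃ ┃··█··██·····█·█···█
                          ┃ ┃···██·███···█····██
                          ┃ ┃█·█·██████·····█·██
                          ┃ ┃··█···██·██··█··█··
                          ┃ ┗━━━━━━━━━━━━━━━━━━━
                          ┃   ┃├────┼────┼────┼─
                          ┃   ┃│ 14 │ 15 │ 10 │ 
                          ┃   ┃├────┼────┼────┼─
                          ┃   ┃│  9 │ 13 │  7 │ 
                          ┃   ┃└────┴────┴────┴─
                          ┃   ┃Moves: 0         
                          ┃   ┃                 
                          ┃   ┃                 
                          ┃   ┃                 
━━━━━━━━━━━━━━━━━━━━━━━━━━┛   ┃                 
                              ┗━━━━━━━━━━━━━━━━━
                                                


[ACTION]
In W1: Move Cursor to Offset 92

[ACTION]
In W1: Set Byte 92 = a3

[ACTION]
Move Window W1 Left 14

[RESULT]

            ┃               ┠───────────────────
────────────┨               ┃Gen: 0             
d 2b 82     ┃               ┃·██··███·█···█···█·
            ┃               ┃··█··██·····█·█···█
            ┃               ┃···██·███···█····██
            ┃               ┃█·█·██████·····█·██
            ┃               ┃··█···██·██··█··█··
            ┃               ┗━━━━━━━━━━━━━━━━━━━
            ┃                 ┃├────┼────┼────┼─
            ┃                 ┃│ 14 │ 15 │ 10 │ 
            ┃                 ┃├────┼────┼────┼─
            ┃                 ┃│  9 │ 13 │  7 │ 
            ┃                 ┃└────┴────┴────┴─
            ┃                 ┃Moves: 0         
            ┃                 ┃                 
            ┃                 ┃                 
            ┃                 ┃                 
━━━━━━━━━━━━┛                 ┃                 
                              ┗━━━━━━━━━━━━━━━━━
                                                


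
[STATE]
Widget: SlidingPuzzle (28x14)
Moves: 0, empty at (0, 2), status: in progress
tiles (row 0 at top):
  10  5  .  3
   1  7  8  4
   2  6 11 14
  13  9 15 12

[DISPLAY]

┌────┬────┬────┬────┐       
│ 10 │  5 │    │  3 │       
├────┼────┼────┼────┤       
│  1 │  7 │  8 │  4 │       
├────┼────┼────┼────┤       
│  2 │  6 │ 11 │ 14 │       
├────┼────┼────┼────┤       
│ 13 │  9 │ 15 │ 12 │       
└────┴────┴────┴────┘       
Moves: 0                    
                            
                            
                            
                            


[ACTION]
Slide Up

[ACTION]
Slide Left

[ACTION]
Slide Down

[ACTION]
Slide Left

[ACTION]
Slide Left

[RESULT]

┌────┬────┬────┬────┐       
│ 10 │  5 │  8 │    │       
├────┼────┼────┼────┤       
│  1 │  7 │  4 │  3 │       
├────┼────┼────┼────┤       
│  2 │  6 │ 11 │ 14 │       
├────┼────┼────┼────┤       
│ 13 │  9 │ 15 │ 12 │       
└────┴────┴────┴────┘       
Moves: 3                    
                            
                            
                            
                            


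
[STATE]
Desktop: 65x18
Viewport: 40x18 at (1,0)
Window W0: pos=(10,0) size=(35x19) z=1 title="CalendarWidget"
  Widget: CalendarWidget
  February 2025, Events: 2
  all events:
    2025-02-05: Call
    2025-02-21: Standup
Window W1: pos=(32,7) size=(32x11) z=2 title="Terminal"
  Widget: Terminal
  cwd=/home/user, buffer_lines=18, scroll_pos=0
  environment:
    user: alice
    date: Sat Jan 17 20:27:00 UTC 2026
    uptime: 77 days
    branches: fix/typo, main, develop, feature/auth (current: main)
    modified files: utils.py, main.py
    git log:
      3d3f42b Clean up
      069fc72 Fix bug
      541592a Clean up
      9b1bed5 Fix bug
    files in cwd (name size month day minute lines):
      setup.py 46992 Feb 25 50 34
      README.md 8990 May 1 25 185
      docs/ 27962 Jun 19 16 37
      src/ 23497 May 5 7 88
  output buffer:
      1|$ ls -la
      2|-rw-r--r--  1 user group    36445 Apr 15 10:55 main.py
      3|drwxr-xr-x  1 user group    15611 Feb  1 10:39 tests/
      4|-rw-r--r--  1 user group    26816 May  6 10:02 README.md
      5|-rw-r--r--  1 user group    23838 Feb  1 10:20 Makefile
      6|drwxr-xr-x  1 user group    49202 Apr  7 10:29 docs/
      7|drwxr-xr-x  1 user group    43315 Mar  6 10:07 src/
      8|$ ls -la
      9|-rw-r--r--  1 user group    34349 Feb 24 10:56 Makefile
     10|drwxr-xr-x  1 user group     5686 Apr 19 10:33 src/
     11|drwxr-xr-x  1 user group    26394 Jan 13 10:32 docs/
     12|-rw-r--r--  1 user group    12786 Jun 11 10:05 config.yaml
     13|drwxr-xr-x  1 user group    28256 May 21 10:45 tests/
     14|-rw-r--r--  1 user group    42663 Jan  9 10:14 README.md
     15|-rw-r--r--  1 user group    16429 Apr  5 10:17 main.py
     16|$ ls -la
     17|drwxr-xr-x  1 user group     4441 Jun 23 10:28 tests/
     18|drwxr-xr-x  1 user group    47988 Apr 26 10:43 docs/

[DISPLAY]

         ┏━━━━━━━━━━━━━━━━━━━━━━━━━━━━━━
         ┃ CalendarWidget               
         ┠──────────────────────────────
         ┃          February 2025       
         ┃Mo Tu We Th Fr Sa Su          
         ┃                1  2          
         ┃ 3  4  5*  6  7  8  9         
         ┃10 11 12 13 14 15 16 ┏━━━━━━━━
         ┃17 18 19 20 21* 22 23┃ Termina
         ┃24 25 26 27 28       ┠────────
         ┃                     ┃$ ls -la
         ┃                     ┃-rw-r--r
         ┃                     ┃drwxr-xr
         ┃                     ┃-rw-r--r
         ┃                     ┃-rw-r--r
         ┃                     ┃drwxr-xr
         ┃                     ┃drwxr-xr
         ┃                     ┗━━━━━━━━


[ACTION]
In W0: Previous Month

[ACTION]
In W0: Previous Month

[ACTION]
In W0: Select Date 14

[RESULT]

         ┏━━━━━━━━━━━━━━━━━━━━━━━━━━━━━━
         ┃ CalendarWidget               
         ┠──────────────────────────────
         ┃          December 2024       
         ┃Mo Tu We Th Fr Sa Su          
         ┃                   1          
         ┃ 2  3  4  5  6  7  8          
         ┃ 9 10 11 12 13 [14] 1┏━━━━━━━━
         ┃16 17 18 19 20 21 22 ┃ Termina
         ┃23 24 25 26 27 28 29 ┠────────
         ┃30 31                ┃$ ls -la
         ┃                     ┃-rw-r--r
         ┃                     ┃drwxr-xr
         ┃                     ┃-rw-r--r
         ┃                     ┃-rw-r--r
         ┃                     ┃drwxr-xr
         ┃                     ┃drwxr-xr
         ┃                     ┗━━━━━━━━


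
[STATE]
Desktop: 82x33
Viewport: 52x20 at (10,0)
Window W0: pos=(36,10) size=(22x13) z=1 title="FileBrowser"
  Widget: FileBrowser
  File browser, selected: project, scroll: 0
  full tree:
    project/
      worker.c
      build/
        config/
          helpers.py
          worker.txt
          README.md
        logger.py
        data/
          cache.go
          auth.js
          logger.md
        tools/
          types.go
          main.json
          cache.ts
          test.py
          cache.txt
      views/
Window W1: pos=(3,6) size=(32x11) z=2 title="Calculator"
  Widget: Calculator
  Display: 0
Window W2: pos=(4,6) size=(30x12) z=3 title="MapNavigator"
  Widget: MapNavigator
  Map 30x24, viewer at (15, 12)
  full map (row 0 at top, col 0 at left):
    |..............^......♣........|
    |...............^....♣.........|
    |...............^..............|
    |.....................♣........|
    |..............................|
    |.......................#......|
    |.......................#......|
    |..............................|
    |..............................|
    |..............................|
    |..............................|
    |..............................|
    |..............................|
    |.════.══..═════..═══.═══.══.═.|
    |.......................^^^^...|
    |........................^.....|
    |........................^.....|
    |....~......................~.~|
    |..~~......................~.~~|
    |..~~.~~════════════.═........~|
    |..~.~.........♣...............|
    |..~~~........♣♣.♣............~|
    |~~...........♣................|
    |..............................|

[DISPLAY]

                                                    
                                                    
                                                    
                                                    
                                                    
                                                    
━━━━━━━━━━━━━━━━━━━━━━━┓┓                           
avigator               ┃┃                           
───────────────────────┨┨                           
.......................┃┃                           
.......................┃┃ ┏━━━━━━━━━━━━━━━━━━━━┓    
.......................┃┃ ┃ FileBrowser        ┃    
.......................┃┃ ┠────────────────────┨    
.........@.............┃┃ ┃> [-] project/      ┃    
══..═════..═══.═══.══.═┃┃ ┃    worker.c        ┃    
.................^^^^..┃┃ ┃    [+] build/      ┃    
..................^....┃┛ ┃    [+] views/      ┃    
━━━━━━━━━━━━━━━━━━━━━━━┛  ┃                    ┃    
                          ┃                    ┃    
                          ┃                    ┃    


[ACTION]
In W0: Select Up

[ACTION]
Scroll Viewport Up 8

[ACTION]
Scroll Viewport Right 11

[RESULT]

                                                    
                                                    
                                                    
                                                    
                                                    
                                                    
━━━━━━━━━━━━┓┓                                      
            ┃┃                                      
────────────┨┨                                      
............┃┃                                      
............┃┃ ┏━━━━━━━━━━━━━━━━━━━━┓               
............┃┃ ┃ FileBrowser        ┃               
............┃┃ ┠────────────────────┨               
............┃┃ ┃> [-] project/      ┃               
═══.═══.══.═┃┃ ┃    worker.c        ┃               
......^^^^..┃┃ ┃    [+] build/      ┃               
.......^....┃┛ ┃    [+] views/      ┃               
━━━━━━━━━━━━┛  ┃                    ┃               
               ┃                    ┃               
               ┃                    ┃               


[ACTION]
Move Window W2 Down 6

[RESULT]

                                                    
                                                    
                                                    
                                                    
                                                    
                                                    
━━━━━━━━━━━━━┓                                      
             ┃                                      
─────────────┨                                      
            0┃                                      
             ┃ ┏━━━━━━━━━━━━━━━━━━━━┓               
             ┃ ┃ FileBrowser        ┃               
━━━━━━━━━━━━┓┃ ┠────────────────────┨               
            ┃┃ ┃> [-] project/      ┃               
────────────┨┃ ┃    worker.c        ┃               
............┃┃ ┃    [+] build/      ┃               
............┃┛ ┃    [+] views/      ┃               
............┃  ┃                    ┃               
............┃  ┃                    ┃               
............┃  ┃                    ┃               


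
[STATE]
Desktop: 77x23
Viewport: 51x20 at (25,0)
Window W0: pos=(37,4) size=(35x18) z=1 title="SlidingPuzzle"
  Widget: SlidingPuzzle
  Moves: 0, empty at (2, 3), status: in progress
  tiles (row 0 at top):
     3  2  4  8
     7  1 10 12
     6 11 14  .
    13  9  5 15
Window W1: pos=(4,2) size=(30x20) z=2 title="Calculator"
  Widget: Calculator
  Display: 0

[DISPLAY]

                                                   
                                                   
━━━━━━━━┓                                          
        ┃                                          
────────┨   ┏━━━━━━━━━━━━━━━━━━━━━━━━━━━━━━━━━┓    
       0┃   ┃ SlidingPuzzle                   ┃    
        ┃   ┠─────────────────────────────────┨    
        ┃   ┃┌────┬────┬────┬────┐            ┃    
        ┃   ┃│  3 │  2 │  4 │  8 │            ┃    
        ┃   ┃├────┼────┼────┼────┤            ┃    
        ┃   ┃│  7 │  1 │ 10 │ 12 │            ┃    
        ┃   ┃├────┼────┼────┼────┤            ┃    
        ┃   ┃│  6 │ 11 │ 14 │    │            ┃    
        ┃   ┃├────┼────┼────┼────┤            ┃    
        ┃   ┃│ 13 │  9 │  5 │ 15 │            ┃    
        ┃   ┃└────┴────┴────┴────┘            ┃    
        ┃   ┃Moves: 0                         ┃    
        ┃   ┃                                 ┃    
        ┃   ┃                                 ┃    
        ┃   ┃                                 ┃    


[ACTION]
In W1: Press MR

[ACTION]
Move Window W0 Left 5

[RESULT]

                                                   
                                                   
━━━━━━━━┓                                          
        ┃                                          
────────┨━━━━━━━━━━━━━━━━━━━━━━━━━━━━━━━━┓         
       0┃SlidingPuzzle                   ┃         
        ┃────────────────────────────────┨         
        ┃────┬────┬────┬────┐            ┃         
        ┃  3 │  2 │  4 │  8 │            ┃         
        ┃────┼────┼────┼────┤            ┃         
        ┃  7 │  1 │ 10 │ 12 │            ┃         
        ┃────┼────┼────┼────┤            ┃         
        ┃  6 │ 11 │ 14 │    │            ┃         
        ┃────┼────┼────┼────┤            ┃         
        ┃ 13 │  9 │  5 │ 15 │            ┃         
        ┃────┴────┴────┴────┘            ┃         
        ┃oves: 0                         ┃         
        ┃                                ┃         
        ┃                                ┃         
        ┃                                ┃         


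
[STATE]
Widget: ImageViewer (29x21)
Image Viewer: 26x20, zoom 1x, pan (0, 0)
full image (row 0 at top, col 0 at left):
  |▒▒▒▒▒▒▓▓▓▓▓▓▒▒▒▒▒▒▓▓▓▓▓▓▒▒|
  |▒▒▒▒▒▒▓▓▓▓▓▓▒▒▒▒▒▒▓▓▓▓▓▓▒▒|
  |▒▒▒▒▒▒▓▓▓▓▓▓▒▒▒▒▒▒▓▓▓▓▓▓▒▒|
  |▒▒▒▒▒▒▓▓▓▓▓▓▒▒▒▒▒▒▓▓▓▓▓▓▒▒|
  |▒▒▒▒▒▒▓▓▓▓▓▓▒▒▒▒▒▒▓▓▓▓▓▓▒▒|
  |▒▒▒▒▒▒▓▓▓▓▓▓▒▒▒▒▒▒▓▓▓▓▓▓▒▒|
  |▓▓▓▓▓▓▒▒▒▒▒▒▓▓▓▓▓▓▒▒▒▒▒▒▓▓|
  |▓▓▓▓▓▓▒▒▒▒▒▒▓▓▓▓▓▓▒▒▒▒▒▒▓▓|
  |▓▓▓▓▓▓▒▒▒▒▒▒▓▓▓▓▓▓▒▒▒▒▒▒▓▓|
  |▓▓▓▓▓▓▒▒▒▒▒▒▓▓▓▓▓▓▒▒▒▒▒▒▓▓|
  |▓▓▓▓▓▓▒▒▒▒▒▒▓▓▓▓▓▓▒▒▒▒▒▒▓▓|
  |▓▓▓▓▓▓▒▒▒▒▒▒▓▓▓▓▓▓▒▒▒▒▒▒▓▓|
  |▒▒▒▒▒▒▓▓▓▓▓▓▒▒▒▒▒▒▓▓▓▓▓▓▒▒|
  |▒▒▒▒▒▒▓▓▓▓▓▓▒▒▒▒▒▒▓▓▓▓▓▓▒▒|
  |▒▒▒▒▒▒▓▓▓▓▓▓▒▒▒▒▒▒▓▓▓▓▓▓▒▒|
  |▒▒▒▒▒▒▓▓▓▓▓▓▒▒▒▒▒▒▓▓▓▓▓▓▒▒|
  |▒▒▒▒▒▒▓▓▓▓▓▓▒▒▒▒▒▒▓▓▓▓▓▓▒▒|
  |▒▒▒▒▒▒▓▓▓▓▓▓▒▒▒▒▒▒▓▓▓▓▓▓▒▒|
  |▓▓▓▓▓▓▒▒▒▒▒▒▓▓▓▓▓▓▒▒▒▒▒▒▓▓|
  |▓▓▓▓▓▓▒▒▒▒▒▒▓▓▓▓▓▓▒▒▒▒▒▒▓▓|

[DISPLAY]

▒▒▒▒▒▒▓▓▓▓▓▓▒▒▒▒▒▒▓▓▓▓▓▓▒▒   
▒▒▒▒▒▒▓▓▓▓▓▓▒▒▒▒▒▒▓▓▓▓▓▓▒▒   
▒▒▒▒▒▒▓▓▓▓▓▓▒▒▒▒▒▒▓▓▓▓▓▓▒▒   
▒▒▒▒▒▒▓▓▓▓▓▓▒▒▒▒▒▒▓▓▓▓▓▓▒▒   
▒▒▒▒▒▒▓▓▓▓▓▓▒▒▒▒▒▒▓▓▓▓▓▓▒▒   
▒▒▒▒▒▒▓▓▓▓▓▓▒▒▒▒▒▒▓▓▓▓▓▓▒▒   
▓▓▓▓▓▓▒▒▒▒▒▒▓▓▓▓▓▓▒▒▒▒▒▒▓▓   
▓▓▓▓▓▓▒▒▒▒▒▒▓▓▓▓▓▓▒▒▒▒▒▒▓▓   
▓▓▓▓▓▓▒▒▒▒▒▒▓▓▓▓▓▓▒▒▒▒▒▒▓▓   
▓▓▓▓▓▓▒▒▒▒▒▒▓▓▓▓▓▓▒▒▒▒▒▒▓▓   
▓▓▓▓▓▓▒▒▒▒▒▒▓▓▓▓▓▓▒▒▒▒▒▒▓▓   
▓▓▓▓▓▓▒▒▒▒▒▒▓▓▓▓▓▓▒▒▒▒▒▒▓▓   
▒▒▒▒▒▒▓▓▓▓▓▓▒▒▒▒▒▒▓▓▓▓▓▓▒▒   
▒▒▒▒▒▒▓▓▓▓▓▓▒▒▒▒▒▒▓▓▓▓▓▓▒▒   
▒▒▒▒▒▒▓▓▓▓▓▓▒▒▒▒▒▒▓▓▓▓▓▓▒▒   
▒▒▒▒▒▒▓▓▓▓▓▓▒▒▒▒▒▒▓▓▓▓▓▓▒▒   
▒▒▒▒▒▒▓▓▓▓▓▓▒▒▒▒▒▒▓▓▓▓▓▓▒▒   
▒▒▒▒▒▒▓▓▓▓▓▓▒▒▒▒▒▒▓▓▓▓▓▓▒▒   
▓▓▓▓▓▓▒▒▒▒▒▒▓▓▓▓▓▓▒▒▒▒▒▒▓▓   
▓▓▓▓▓▓▒▒▒▒▒▒▓▓▓▓▓▓▒▒▒▒▒▒▓▓   
                             


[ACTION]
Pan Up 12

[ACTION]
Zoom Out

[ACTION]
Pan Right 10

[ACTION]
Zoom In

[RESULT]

▒▒▓▓▓▓▓▓▓▓▓▓▓▓▒▒▒▒▒▒▒▒▒▒▒▒▓▓▓
▒▒▓▓▓▓▓▓▓▓▓▓▓▓▒▒▒▒▒▒▒▒▒▒▒▒▓▓▓
▒▒▓▓▓▓▓▓▓▓▓▓▓▓▒▒▒▒▒▒▒▒▒▒▒▒▓▓▓
▒▒▓▓▓▓▓▓▓▓▓▓▓▓▒▒▒▒▒▒▒▒▒▒▒▒▓▓▓
▒▒▓▓▓▓▓▓▓▓▓▓▓▓▒▒▒▒▒▒▒▒▒▒▒▒▓▓▓
▒▒▓▓▓▓▓▓▓▓▓▓▓▓▒▒▒▒▒▒▒▒▒▒▒▒▓▓▓
▒▒▓▓▓▓▓▓▓▓▓▓▓▓▒▒▒▒▒▒▒▒▒▒▒▒▓▓▓
▒▒▓▓▓▓▓▓▓▓▓▓▓▓▒▒▒▒▒▒▒▒▒▒▒▒▓▓▓
▒▒▓▓▓▓▓▓▓▓▓▓▓▓▒▒▒▒▒▒▒▒▒▒▒▒▓▓▓
▒▒▓▓▓▓▓▓▓▓▓▓▓▓▒▒▒▒▒▒▒▒▒▒▒▒▓▓▓
▒▒▓▓▓▓▓▓▓▓▓▓▓▓▒▒▒▒▒▒▒▒▒▒▒▒▓▓▓
▒▒▓▓▓▓▓▓▓▓▓▓▓▓▒▒▒▒▒▒▒▒▒▒▒▒▓▓▓
▓▓▒▒▒▒▒▒▒▒▒▒▒▒▓▓▓▓▓▓▓▓▓▓▓▓▒▒▒
▓▓▒▒▒▒▒▒▒▒▒▒▒▒▓▓▓▓▓▓▓▓▓▓▓▓▒▒▒
▓▓▒▒▒▒▒▒▒▒▒▒▒▒▓▓▓▓▓▓▓▓▓▓▓▓▒▒▒
▓▓▒▒▒▒▒▒▒▒▒▒▒▒▓▓▓▓▓▓▓▓▓▓▓▓▒▒▒
▓▓▒▒▒▒▒▒▒▒▒▒▒▒▓▓▓▓▓▓▓▓▓▓▓▓▒▒▒
▓▓▒▒▒▒▒▒▒▒▒▒▒▒▓▓▓▓▓▓▓▓▓▓▓▓▒▒▒
▓▓▒▒▒▒▒▒▒▒▒▒▒▒▓▓▓▓▓▓▓▓▓▓▓▓▒▒▒
▓▓▒▒▒▒▒▒▒▒▒▒▒▒▓▓▓▓▓▓▓▓▓▓▓▓▒▒▒
▓▓▒▒▒▒▒▒▒▒▒▒▒▒▓▓▓▓▓▓▓▓▓▓▓▓▒▒▒


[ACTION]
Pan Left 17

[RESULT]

▒▒▒▒▒▒▒▒▒▒▒▒▓▓▓▓▓▓▓▓▓▓▓▓▒▒▒▒▒
▒▒▒▒▒▒▒▒▒▒▒▒▓▓▓▓▓▓▓▓▓▓▓▓▒▒▒▒▒
▒▒▒▒▒▒▒▒▒▒▒▒▓▓▓▓▓▓▓▓▓▓▓▓▒▒▒▒▒
▒▒▒▒▒▒▒▒▒▒▒▒▓▓▓▓▓▓▓▓▓▓▓▓▒▒▒▒▒
▒▒▒▒▒▒▒▒▒▒▒▒▓▓▓▓▓▓▓▓▓▓▓▓▒▒▒▒▒
▒▒▒▒▒▒▒▒▒▒▒▒▓▓▓▓▓▓▓▓▓▓▓▓▒▒▒▒▒
▒▒▒▒▒▒▒▒▒▒▒▒▓▓▓▓▓▓▓▓▓▓▓▓▒▒▒▒▒
▒▒▒▒▒▒▒▒▒▒▒▒▓▓▓▓▓▓▓▓▓▓▓▓▒▒▒▒▒
▒▒▒▒▒▒▒▒▒▒▒▒▓▓▓▓▓▓▓▓▓▓▓▓▒▒▒▒▒
▒▒▒▒▒▒▒▒▒▒▒▒▓▓▓▓▓▓▓▓▓▓▓▓▒▒▒▒▒
▒▒▒▒▒▒▒▒▒▒▒▒▓▓▓▓▓▓▓▓▓▓▓▓▒▒▒▒▒
▒▒▒▒▒▒▒▒▒▒▒▒▓▓▓▓▓▓▓▓▓▓▓▓▒▒▒▒▒
▓▓▓▓▓▓▓▓▓▓▓▓▒▒▒▒▒▒▒▒▒▒▒▒▓▓▓▓▓
▓▓▓▓▓▓▓▓▓▓▓▓▒▒▒▒▒▒▒▒▒▒▒▒▓▓▓▓▓
▓▓▓▓▓▓▓▓▓▓▓▓▒▒▒▒▒▒▒▒▒▒▒▒▓▓▓▓▓
▓▓▓▓▓▓▓▓▓▓▓▓▒▒▒▒▒▒▒▒▒▒▒▒▓▓▓▓▓
▓▓▓▓▓▓▓▓▓▓▓▓▒▒▒▒▒▒▒▒▒▒▒▒▓▓▓▓▓
▓▓▓▓▓▓▓▓▓▓▓▓▒▒▒▒▒▒▒▒▒▒▒▒▓▓▓▓▓
▓▓▓▓▓▓▓▓▓▓▓▓▒▒▒▒▒▒▒▒▒▒▒▒▓▓▓▓▓
▓▓▓▓▓▓▓▓▓▓▓▓▒▒▒▒▒▒▒▒▒▒▒▒▓▓▓▓▓
▓▓▓▓▓▓▓▓▓▓▓▓▒▒▒▒▒▒▒▒▒▒▒▒▓▓▓▓▓


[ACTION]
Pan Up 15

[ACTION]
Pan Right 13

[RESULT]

▓▓▓▓▓▓▓▓▓▓▓▒▒▒▒▒▒▒▒▒▒▒▒▓▓▓▓▓▓
▓▓▓▓▓▓▓▓▓▓▓▒▒▒▒▒▒▒▒▒▒▒▒▓▓▓▓▓▓
▓▓▓▓▓▓▓▓▓▓▓▒▒▒▒▒▒▒▒▒▒▒▒▓▓▓▓▓▓
▓▓▓▓▓▓▓▓▓▓▓▒▒▒▒▒▒▒▒▒▒▒▒▓▓▓▓▓▓
▓▓▓▓▓▓▓▓▓▓▓▒▒▒▒▒▒▒▒▒▒▒▒▓▓▓▓▓▓
▓▓▓▓▓▓▓▓▓▓▓▒▒▒▒▒▒▒▒▒▒▒▒▓▓▓▓▓▓
▓▓▓▓▓▓▓▓▓▓▓▒▒▒▒▒▒▒▒▒▒▒▒▓▓▓▓▓▓
▓▓▓▓▓▓▓▓▓▓▓▒▒▒▒▒▒▒▒▒▒▒▒▓▓▓▓▓▓
▓▓▓▓▓▓▓▓▓▓▓▒▒▒▒▒▒▒▒▒▒▒▒▓▓▓▓▓▓
▓▓▓▓▓▓▓▓▓▓▓▒▒▒▒▒▒▒▒▒▒▒▒▓▓▓▓▓▓
▓▓▓▓▓▓▓▓▓▓▓▒▒▒▒▒▒▒▒▒▒▒▒▓▓▓▓▓▓
▓▓▓▓▓▓▓▓▓▓▓▒▒▒▒▒▒▒▒▒▒▒▒▓▓▓▓▓▓
▒▒▒▒▒▒▒▒▒▒▒▓▓▓▓▓▓▓▓▓▓▓▓▒▒▒▒▒▒
▒▒▒▒▒▒▒▒▒▒▒▓▓▓▓▓▓▓▓▓▓▓▓▒▒▒▒▒▒
▒▒▒▒▒▒▒▒▒▒▒▓▓▓▓▓▓▓▓▓▓▓▓▒▒▒▒▒▒
▒▒▒▒▒▒▒▒▒▒▒▓▓▓▓▓▓▓▓▓▓▓▓▒▒▒▒▒▒
▒▒▒▒▒▒▒▒▒▒▒▓▓▓▓▓▓▓▓▓▓▓▓▒▒▒▒▒▒
▒▒▒▒▒▒▒▒▒▒▒▓▓▓▓▓▓▓▓▓▓▓▓▒▒▒▒▒▒
▒▒▒▒▒▒▒▒▒▒▒▓▓▓▓▓▓▓▓▓▓▓▓▒▒▒▒▒▒
▒▒▒▒▒▒▒▒▒▒▒▓▓▓▓▓▓▓▓▓▓▓▓▒▒▒▒▒▒
▒▒▒▒▒▒▒▒▒▒▒▓▓▓▓▓▓▓▓▓▓▓▓▒▒▒▒▒▒


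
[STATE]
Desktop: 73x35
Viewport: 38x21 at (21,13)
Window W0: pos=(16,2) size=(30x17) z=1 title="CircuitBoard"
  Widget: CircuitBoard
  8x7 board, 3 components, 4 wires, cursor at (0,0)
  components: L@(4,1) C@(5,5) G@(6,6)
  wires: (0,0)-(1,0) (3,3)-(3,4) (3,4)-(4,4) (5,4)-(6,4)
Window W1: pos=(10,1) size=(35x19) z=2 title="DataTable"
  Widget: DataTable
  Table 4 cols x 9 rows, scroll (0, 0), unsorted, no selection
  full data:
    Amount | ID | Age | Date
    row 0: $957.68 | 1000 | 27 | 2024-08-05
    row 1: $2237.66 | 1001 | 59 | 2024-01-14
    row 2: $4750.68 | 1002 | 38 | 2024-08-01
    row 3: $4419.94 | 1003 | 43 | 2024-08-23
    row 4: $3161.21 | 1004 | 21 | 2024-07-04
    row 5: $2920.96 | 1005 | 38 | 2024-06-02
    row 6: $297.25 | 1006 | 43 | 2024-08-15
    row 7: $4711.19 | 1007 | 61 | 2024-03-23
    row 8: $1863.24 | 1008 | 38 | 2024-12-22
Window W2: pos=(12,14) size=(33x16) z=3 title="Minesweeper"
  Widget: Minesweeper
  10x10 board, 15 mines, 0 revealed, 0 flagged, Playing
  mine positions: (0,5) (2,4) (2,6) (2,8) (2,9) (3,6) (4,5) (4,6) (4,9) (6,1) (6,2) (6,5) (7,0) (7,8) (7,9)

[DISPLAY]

007│61 │2024-03-23     ┃┃             
━━━━━━━━━━━━━━━━━━━━━━━┓┃             
eper                   ┃┃             
───────────────────────┨┃             
■■                     ┃┃             
■■                     ┃┛             
■■                     ┃              
■■                     ┃              
■■                     ┃              
■■                     ┃              
■■                     ┃              
■■                     ┃              
■■                     ┃              
■■                     ┃              
                       ┃              
                       ┃              
━━━━━━━━━━━━━━━━━━━━━━━┛              
                                      
                                      
                                      
                                      


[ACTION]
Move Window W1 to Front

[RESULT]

007│61 │2024-03-23     ┃┃             
008│38 │2024-12-22     ┃┃             
                       ┃┃             
                       ┃┃             
                       ┃┃             
                       ┃┛             
━━━━━━━━━━━━━━━━━━━━━━━┛              
■■                     ┃              
■■                     ┃              
■■                     ┃              
■■                     ┃              
■■                     ┃              
■■                     ┃              
■■                     ┃              
                       ┃              
                       ┃              
━━━━━━━━━━━━━━━━━━━━━━━┛              
                                      
                                      
                                      
                                      


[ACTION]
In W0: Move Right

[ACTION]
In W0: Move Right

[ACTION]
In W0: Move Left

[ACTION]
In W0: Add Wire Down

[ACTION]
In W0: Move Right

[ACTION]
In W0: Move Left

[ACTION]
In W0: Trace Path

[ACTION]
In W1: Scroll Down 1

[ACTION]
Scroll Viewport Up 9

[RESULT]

D  │Age│Date           ┃┨             
───┼───┼──────────     ┃┃             
000│27 │2024-08-05     ┃┃             
001│59 │2024-01-14     ┃┃             
002│38 │2024-08-01     ┃┃             
003│43 │2024-08-23     ┃┃             
004│21 │2024-07-04     ┃┃             
005│38 │2024-06-02     ┃┃             
006│43 │2024-08-15     ┃┃             
007│61 │2024-03-23     ┃┃             
008│38 │2024-12-22     ┃┃             
                       ┃┃             
                       ┃┃             
                       ┃┃             
                       ┃┛             
━━━━━━━━━━━━━━━━━━━━━━━┛              
■■                     ┃              
■■                     ┃              
■■                     ┃              
■■                     ┃              
■■                     ┃              
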